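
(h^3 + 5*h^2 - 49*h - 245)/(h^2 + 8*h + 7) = (h^2 - 2*h - 35)/(h + 1)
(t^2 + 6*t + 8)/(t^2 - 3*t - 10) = (t + 4)/(t - 5)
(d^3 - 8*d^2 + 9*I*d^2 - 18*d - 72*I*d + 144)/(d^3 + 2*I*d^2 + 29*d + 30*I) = (d^2 + d*(-8 + 3*I) - 24*I)/(d^2 - 4*I*d + 5)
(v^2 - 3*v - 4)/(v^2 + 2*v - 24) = (v + 1)/(v + 6)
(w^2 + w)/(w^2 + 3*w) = (w + 1)/(w + 3)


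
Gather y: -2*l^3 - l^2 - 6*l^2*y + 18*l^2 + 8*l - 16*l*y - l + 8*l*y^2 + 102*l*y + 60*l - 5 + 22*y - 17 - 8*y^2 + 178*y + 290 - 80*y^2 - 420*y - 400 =-2*l^3 + 17*l^2 + 67*l + y^2*(8*l - 88) + y*(-6*l^2 + 86*l - 220) - 132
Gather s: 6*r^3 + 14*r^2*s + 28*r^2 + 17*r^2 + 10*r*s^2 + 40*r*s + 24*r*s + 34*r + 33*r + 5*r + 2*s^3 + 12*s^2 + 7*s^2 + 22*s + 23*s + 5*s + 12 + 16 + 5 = 6*r^3 + 45*r^2 + 72*r + 2*s^3 + s^2*(10*r + 19) + s*(14*r^2 + 64*r + 50) + 33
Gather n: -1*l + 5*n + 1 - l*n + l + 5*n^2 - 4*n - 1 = 5*n^2 + n*(1 - l)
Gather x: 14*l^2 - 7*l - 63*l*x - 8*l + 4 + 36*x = 14*l^2 - 15*l + x*(36 - 63*l) + 4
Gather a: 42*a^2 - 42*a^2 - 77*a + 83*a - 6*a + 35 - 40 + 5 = 0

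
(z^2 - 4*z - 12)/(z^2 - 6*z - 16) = (z - 6)/(z - 8)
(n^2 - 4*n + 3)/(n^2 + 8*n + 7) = (n^2 - 4*n + 3)/(n^2 + 8*n + 7)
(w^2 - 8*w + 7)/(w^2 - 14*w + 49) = (w - 1)/(w - 7)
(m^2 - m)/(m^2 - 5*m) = (m - 1)/(m - 5)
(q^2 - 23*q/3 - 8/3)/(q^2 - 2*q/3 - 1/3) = (q - 8)/(q - 1)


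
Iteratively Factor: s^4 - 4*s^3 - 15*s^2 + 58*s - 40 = (s - 5)*(s^3 + s^2 - 10*s + 8) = (s - 5)*(s + 4)*(s^2 - 3*s + 2) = (s - 5)*(s - 1)*(s + 4)*(s - 2)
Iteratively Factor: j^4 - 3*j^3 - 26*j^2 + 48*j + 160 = (j + 4)*(j^3 - 7*j^2 + 2*j + 40) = (j - 4)*(j + 4)*(j^2 - 3*j - 10) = (j - 5)*(j - 4)*(j + 4)*(j + 2)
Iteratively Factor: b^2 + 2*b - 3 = (b + 3)*(b - 1)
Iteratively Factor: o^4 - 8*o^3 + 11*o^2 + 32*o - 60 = (o - 2)*(o^3 - 6*o^2 - o + 30) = (o - 3)*(o - 2)*(o^2 - 3*o - 10) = (o - 3)*(o - 2)*(o + 2)*(o - 5)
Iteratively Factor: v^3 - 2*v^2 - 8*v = (v - 4)*(v^2 + 2*v) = (v - 4)*(v + 2)*(v)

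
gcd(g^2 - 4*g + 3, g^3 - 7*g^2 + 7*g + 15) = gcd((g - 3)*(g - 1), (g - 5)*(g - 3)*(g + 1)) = g - 3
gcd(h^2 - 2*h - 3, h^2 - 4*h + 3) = h - 3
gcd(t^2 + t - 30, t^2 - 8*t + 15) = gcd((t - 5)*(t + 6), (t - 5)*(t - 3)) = t - 5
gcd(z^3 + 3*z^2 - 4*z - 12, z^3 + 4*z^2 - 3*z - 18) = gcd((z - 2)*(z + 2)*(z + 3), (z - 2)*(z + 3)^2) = z^2 + z - 6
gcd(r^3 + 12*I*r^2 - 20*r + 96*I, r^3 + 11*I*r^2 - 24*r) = r + 8*I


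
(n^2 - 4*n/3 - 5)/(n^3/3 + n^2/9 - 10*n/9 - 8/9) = 3*(3*n^2 - 4*n - 15)/(3*n^3 + n^2 - 10*n - 8)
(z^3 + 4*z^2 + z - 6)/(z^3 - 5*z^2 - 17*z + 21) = (z + 2)/(z - 7)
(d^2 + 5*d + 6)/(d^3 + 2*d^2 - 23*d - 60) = (d + 2)/(d^2 - d - 20)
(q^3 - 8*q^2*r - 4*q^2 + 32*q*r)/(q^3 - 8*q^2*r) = (q - 4)/q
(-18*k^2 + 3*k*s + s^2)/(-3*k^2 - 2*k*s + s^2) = (6*k + s)/(k + s)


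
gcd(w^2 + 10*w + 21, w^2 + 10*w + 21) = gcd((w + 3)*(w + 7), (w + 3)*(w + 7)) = w^2 + 10*w + 21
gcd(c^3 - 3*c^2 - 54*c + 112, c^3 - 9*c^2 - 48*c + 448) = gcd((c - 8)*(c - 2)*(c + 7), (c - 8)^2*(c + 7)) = c^2 - c - 56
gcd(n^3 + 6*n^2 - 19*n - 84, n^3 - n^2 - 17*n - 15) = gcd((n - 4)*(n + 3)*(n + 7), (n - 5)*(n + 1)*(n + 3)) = n + 3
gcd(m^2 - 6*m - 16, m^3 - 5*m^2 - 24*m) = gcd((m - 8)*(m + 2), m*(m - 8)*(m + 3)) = m - 8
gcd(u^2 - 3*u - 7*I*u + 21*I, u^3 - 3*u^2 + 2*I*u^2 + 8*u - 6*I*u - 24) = u - 3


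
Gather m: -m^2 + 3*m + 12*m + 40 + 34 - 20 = -m^2 + 15*m + 54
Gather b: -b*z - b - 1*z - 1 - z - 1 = b*(-z - 1) - 2*z - 2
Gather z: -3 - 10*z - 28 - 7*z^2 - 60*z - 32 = -7*z^2 - 70*z - 63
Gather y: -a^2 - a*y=-a^2 - a*y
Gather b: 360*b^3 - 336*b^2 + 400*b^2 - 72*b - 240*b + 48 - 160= 360*b^3 + 64*b^2 - 312*b - 112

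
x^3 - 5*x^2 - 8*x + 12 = (x - 6)*(x - 1)*(x + 2)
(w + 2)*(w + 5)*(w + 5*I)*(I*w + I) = I*w^4 - 5*w^3 + 8*I*w^3 - 40*w^2 + 17*I*w^2 - 85*w + 10*I*w - 50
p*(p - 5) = p^2 - 5*p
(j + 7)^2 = j^2 + 14*j + 49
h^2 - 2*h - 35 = (h - 7)*(h + 5)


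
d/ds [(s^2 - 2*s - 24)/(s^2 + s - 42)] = 3/(s^2 + 14*s + 49)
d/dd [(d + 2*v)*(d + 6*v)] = 2*d + 8*v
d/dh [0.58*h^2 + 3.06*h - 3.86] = 1.16*h + 3.06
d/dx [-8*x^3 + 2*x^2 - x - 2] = -24*x^2 + 4*x - 1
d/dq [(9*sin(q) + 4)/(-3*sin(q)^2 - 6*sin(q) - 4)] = 3*(9*sin(q)^2 + 8*sin(q) - 4)*cos(q)/(3*sin(q)^2 + 6*sin(q) + 4)^2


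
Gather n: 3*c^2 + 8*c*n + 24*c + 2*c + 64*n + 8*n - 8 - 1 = 3*c^2 + 26*c + n*(8*c + 72) - 9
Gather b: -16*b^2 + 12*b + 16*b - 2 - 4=-16*b^2 + 28*b - 6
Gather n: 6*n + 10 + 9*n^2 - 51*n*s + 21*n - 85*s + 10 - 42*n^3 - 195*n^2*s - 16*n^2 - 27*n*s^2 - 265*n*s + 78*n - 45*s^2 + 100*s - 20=-42*n^3 + n^2*(-195*s - 7) + n*(-27*s^2 - 316*s + 105) - 45*s^2 + 15*s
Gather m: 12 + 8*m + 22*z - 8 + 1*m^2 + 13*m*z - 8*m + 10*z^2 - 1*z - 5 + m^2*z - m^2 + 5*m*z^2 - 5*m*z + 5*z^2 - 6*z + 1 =m^2*z + m*(5*z^2 + 8*z) + 15*z^2 + 15*z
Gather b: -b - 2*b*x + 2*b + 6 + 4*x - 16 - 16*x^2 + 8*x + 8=b*(1 - 2*x) - 16*x^2 + 12*x - 2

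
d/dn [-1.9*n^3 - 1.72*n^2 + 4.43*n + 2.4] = -5.7*n^2 - 3.44*n + 4.43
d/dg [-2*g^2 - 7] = -4*g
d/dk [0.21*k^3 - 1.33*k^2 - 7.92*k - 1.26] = 0.63*k^2 - 2.66*k - 7.92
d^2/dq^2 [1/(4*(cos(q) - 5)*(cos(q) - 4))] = (-4*sin(q)^4 + 3*sin(q)^2 - 855*cos(q)/4 + 27*cos(3*q)/4 + 123)/(4*(cos(q) - 5)^3*(cos(q) - 4)^3)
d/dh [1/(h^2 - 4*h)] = 2*(2 - h)/(h^2*(h - 4)^2)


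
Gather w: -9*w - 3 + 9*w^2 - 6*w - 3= 9*w^2 - 15*w - 6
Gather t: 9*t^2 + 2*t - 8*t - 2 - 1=9*t^2 - 6*t - 3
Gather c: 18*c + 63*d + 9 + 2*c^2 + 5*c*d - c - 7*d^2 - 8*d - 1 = 2*c^2 + c*(5*d + 17) - 7*d^2 + 55*d + 8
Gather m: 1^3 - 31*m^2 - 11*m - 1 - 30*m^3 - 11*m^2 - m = -30*m^3 - 42*m^2 - 12*m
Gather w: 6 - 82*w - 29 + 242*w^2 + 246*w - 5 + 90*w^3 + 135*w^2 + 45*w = 90*w^3 + 377*w^2 + 209*w - 28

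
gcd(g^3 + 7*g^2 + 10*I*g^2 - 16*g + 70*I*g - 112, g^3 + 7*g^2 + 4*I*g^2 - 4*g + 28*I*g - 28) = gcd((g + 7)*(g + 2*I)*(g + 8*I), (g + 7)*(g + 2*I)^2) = g^2 + g*(7 + 2*I) + 14*I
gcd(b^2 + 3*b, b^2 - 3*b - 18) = b + 3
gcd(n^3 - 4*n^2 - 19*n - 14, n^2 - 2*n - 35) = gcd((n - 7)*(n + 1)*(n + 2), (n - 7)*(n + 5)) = n - 7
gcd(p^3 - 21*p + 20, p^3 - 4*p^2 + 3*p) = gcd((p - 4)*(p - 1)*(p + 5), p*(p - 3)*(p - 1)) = p - 1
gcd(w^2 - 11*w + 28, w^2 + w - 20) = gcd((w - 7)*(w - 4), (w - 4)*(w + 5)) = w - 4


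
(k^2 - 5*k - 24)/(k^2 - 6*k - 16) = (k + 3)/(k + 2)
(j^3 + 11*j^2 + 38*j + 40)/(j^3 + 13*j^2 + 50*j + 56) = (j + 5)/(j + 7)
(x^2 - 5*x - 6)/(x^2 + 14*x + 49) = (x^2 - 5*x - 6)/(x^2 + 14*x + 49)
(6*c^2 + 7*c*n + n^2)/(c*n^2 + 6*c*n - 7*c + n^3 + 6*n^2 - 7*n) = (6*c + n)/(n^2 + 6*n - 7)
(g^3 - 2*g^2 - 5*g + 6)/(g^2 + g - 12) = (g^2 + g - 2)/(g + 4)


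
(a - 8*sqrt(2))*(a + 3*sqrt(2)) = a^2 - 5*sqrt(2)*a - 48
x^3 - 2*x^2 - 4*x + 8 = (x - 2)^2*(x + 2)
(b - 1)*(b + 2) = b^2 + b - 2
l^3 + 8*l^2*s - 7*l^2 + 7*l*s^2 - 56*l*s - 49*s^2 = (l - 7)*(l + s)*(l + 7*s)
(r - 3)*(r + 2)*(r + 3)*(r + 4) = r^4 + 6*r^3 - r^2 - 54*r - 72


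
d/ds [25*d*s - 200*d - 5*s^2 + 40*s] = 25*d - 10*s + 40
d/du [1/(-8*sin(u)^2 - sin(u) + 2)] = (16*sin(u) + 1)*cos(u)/(8*sin(u)^2 + sin(u) - 2)^2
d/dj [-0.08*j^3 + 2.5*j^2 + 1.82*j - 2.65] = -0.24*j^2 + 5.0*j + 1.82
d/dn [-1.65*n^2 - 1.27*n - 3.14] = -3.3*n - 1.27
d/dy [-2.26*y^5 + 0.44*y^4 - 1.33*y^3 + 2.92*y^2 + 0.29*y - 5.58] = -11.3*y^4 + 1.76*y^3 - 3.99*y^2 + 5.84*y + 0.29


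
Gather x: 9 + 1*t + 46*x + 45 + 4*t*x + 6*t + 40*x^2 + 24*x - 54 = 7*t + 40*x^2 + x*(4*t + 70)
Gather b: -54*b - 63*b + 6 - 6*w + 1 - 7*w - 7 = -117*b - 13*w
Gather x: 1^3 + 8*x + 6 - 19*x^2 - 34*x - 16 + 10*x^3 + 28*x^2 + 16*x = 10*x^3 + 9*x^2 - 10*x - 9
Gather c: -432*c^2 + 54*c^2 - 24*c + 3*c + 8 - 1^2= -378*c^2 - 21*c + 7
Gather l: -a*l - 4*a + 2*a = -a*l - 2*a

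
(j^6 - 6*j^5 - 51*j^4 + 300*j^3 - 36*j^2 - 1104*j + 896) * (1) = j^6 - 6*j^5 - 51*j^4 + 300*j^3 - 36*j^2 - 1104*j + 896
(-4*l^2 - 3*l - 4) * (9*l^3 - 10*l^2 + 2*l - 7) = -36*l^5 + 13*l^4 - 14*l^3 + 62*l^2 + 13*l + 28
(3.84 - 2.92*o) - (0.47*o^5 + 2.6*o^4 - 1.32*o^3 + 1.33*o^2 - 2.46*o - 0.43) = -0.47*o^5 - 2.6*o^4 + 1.32*o^3 - 1.33*o^2 - 0.46*o + 4.27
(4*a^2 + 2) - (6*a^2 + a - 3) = -2*a^2 - a + 5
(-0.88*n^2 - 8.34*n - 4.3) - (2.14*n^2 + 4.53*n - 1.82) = -3.02*n^2 - 12.87*n - 2.48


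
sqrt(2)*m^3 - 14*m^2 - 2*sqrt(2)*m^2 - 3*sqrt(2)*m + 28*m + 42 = (m - 3)*(m - 7*sqrt(2))*(sqrt(2)*m + sqrt(2))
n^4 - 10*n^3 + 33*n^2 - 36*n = n*(n - 4)*(n - 3)^2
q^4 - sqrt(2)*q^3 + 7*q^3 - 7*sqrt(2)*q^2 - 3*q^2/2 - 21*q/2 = q*(q + 7)*(q - 3*sqrt(2)/2)*(q + sqrt(2)/2)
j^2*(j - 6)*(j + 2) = j^4 - 4*j^3 - 12*j^2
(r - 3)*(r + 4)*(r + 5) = r^3 + 6*r^2 - 7*r - 60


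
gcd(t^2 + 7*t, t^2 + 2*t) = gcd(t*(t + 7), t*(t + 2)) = t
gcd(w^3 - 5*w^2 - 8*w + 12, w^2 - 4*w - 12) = w^2 - 4*w - 12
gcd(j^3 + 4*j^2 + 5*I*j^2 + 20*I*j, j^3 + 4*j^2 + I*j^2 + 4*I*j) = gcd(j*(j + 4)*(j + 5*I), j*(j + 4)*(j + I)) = j^2 + 4*j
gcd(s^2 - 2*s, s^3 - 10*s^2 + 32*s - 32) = s - 2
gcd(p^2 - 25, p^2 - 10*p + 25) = p - 5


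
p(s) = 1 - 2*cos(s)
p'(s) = 2*sin(s)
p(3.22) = 2.99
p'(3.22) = -0.16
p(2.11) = 2.03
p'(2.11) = 1.72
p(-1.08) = 0.06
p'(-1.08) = -1.76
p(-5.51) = -0.43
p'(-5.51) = 1.40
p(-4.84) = 0.75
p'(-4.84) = 1.98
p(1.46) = 0.78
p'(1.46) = 1.99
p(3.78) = 2.61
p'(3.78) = -1.19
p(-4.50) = 1.42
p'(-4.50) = 1.96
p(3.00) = 2.98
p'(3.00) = 0.28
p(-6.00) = -0.92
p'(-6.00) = 0.56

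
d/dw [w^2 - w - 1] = 2*w - 1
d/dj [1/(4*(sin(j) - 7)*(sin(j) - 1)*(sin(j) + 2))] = 3*(4*sin(j) + cos(j)^2 + 2)*cos(j)/(4*(sin(j) - 7)^2*(sin(j) - 1)^2*(sin(j) + 2)^2)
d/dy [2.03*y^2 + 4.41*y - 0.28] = 4.06*y + 4.41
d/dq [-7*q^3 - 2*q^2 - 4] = q*(-21*q - 4)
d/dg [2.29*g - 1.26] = 2.29000000000000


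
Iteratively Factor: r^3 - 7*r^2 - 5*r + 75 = (r + 3)*(r^2 - 10*r + 25) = (r - 5)*(r + 3)*(r - 5)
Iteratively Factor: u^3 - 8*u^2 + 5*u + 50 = (u + 2)*(u^2 - 10*u + 25) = (u - 5)*(u + 2)*(u - 5)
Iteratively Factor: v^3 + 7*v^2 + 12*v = (v + 4)*(v^2 + 3*v) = v*(v + 4)*(v + 3)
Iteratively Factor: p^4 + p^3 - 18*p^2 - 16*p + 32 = (p + 2)*(p^3 - p^2 - 16*p + 16) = (p - 4)*(p + 2)*(p^2 + 3*p - 4) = (p - 4)*(p + 2)*(p + 4)*(p - 1)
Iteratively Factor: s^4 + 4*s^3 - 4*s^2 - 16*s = (s)*(s^3 + 4*s^2 - 4*s - 16) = s*(s + 4)*(s^2 - 4) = s*(s + 2)*(s + 4)*(s - 2)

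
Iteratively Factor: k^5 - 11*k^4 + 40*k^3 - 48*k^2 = (k)*(k^4 - 11*k^3 + 40*k^2 - 48*k) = k*(k - 4)*(k^3 - 7*k^2 + 12*k) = k*(k - 4)*(k - 3)*(k^2 - 4*k) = k*(k - 4)^2*(k - 3)*(k)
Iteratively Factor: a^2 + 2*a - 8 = (a + 4)*(a - 2)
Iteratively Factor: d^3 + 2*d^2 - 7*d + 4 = (d - 1)*(d^2 + 3*d - 4) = (d - 1)^2*(d + 4)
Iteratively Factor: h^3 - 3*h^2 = (h)*(h^2 - 3*h) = h^2*(h - 3)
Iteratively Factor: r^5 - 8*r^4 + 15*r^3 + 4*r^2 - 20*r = (r - 2)*(r^4 - 6*r^3 + 3*r^2 + 10*r) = (r - 5)*(r - 2)*(r^3 - r^2 - 2*r) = r*(r - 5)*(r - 2)*(r^2 - r - 2) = r*(r - 5)*(r - 2)*(r + 1)*(r - 2)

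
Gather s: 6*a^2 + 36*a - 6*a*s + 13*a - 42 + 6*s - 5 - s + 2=6*a^2 + 49*a + s*(5 - 6*a) - 45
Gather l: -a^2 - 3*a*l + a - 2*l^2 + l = -a^2 + a - 2*l^2 + l*(1 - 3*a)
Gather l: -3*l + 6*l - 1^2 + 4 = 3*l + 3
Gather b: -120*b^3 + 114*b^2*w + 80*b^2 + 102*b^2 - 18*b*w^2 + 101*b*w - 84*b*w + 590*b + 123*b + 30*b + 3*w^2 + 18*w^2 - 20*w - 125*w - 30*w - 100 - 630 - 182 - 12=-120*b^3 + b^2*(114*w + 182) + b*(-18*w^2 + 17*w + 743) + 21*w^2 - 175*w - 924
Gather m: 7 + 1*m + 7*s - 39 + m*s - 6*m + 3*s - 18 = m*(s - 5) + 10*s - 50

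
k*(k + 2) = k^2 + 2*k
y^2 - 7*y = y*(y - 7)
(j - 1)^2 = j^2 - 2*j + 1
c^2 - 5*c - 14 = (c - 7)*(c + 2)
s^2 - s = s*(s - 1)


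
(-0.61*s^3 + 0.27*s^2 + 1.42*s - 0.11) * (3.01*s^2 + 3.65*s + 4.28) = -1.8361*s^5 - 1.4138*s^4 + 2.6489*s^3 + 6.0075*s^2 + 5.6761*s - 0.4708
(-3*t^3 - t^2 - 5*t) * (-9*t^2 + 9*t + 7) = 27*t^5 - 18*t^4 + 15*t^3 - 52*t^2 - 35*t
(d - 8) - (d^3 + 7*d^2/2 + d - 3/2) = -d^3 - 7*d^2/2 - 13/2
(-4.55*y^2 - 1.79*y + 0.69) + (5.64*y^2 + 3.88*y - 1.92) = 1.09*y^2 + 2.09*y - 1.23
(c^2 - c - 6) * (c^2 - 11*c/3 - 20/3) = c^4 - 14*c^3/3 - 9*c^2 + 86*c/3 + 40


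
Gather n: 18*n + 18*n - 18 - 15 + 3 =36*n - 30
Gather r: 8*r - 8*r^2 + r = -8*r^2 + 9*r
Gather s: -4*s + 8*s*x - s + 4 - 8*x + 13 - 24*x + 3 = s*(8*x - 5) - 32*x + 20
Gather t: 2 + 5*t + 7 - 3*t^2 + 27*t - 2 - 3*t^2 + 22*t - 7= -6*t^2 + 54*t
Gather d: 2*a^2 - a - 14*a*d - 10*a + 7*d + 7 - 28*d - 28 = 2*a^2 - 11*a + d*(-14*a - 21) - 21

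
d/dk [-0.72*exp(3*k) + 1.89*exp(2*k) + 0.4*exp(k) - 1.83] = (-2.16*exp(2*k) + 3.78*exp(k) + 0.4)*exp(k)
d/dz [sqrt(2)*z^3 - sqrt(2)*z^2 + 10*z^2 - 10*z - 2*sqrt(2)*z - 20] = 3*sqrt(2)*z^2 - 2*sqrt(2)*z + 20*z - 10 - 2*sqrt(2)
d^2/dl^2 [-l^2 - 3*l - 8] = -2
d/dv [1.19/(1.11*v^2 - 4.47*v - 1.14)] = (5.3193 - 2.6418*v)/(-1.11*v^2 + 4.47*v + 1.14)^2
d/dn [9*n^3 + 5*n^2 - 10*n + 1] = 27*n^2 + 10*n - 10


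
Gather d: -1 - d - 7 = -d - 8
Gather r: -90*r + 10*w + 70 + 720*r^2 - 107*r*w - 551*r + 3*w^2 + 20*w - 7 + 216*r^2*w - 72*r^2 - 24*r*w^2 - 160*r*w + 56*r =r^2*(216*w + 648) + r*(-24*w^2 - 267*w - 585) + 3*w^2 + 30*w + 63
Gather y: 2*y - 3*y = -y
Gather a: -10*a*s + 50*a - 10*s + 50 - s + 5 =a*(50 - 10*s) - 11*s + 55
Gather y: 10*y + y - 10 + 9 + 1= 11*y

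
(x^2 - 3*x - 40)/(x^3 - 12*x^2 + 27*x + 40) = (x + 5)/(x^2 - 4*x - 5)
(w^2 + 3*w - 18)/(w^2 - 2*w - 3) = (w + 6)/(w + 1)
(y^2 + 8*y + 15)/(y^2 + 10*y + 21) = (y + 5)/(y + 7)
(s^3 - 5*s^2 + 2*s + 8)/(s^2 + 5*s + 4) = (s^2 - 6*s + 8)/(s + 4)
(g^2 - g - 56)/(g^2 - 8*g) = (g + 7)/g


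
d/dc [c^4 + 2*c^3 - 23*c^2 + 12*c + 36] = 4*c^3 + 6*c^2 - 46*c + 12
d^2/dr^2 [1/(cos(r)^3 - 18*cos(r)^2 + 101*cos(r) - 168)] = ((407*cos(r) - 144*cos(2*r) + 9*cos(3*r))*(cos(r)^3 - 18*cos(r)^2 + 101*cos(r) - 168)/4 + 2*(3*cos(r)^2 - 36*cos(r) + 101)^2*sin(r)^2)/(cos(r)^3 - 18*cos(r)^2 + 101*cos(r) - 168)^3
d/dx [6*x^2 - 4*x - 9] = 12*x - 4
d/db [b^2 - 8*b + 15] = 2*b - 8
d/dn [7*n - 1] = 7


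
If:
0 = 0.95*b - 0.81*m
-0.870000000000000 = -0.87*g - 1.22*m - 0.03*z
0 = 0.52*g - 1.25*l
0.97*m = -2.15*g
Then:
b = 0.896434921264152 - 0.0309115490091087*z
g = 0.0163565847900624*z - 0.474340958911809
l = 0.00680433927266595*z - 0.197325838907313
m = 1.05137429037154 - 0.0362542858748806*z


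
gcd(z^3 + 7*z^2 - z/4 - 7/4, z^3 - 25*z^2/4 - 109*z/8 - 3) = 1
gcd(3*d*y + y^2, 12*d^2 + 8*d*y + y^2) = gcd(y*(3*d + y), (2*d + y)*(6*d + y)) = 1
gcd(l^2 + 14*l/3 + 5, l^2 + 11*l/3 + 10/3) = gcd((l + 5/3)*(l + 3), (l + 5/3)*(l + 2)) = l + 5/3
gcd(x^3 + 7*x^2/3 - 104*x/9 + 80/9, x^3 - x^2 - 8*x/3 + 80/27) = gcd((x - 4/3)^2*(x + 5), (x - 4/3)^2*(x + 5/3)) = x^2 - 8*x/3 + 16/9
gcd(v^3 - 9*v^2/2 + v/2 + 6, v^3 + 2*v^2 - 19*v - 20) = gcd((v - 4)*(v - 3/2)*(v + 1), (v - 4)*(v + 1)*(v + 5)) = v^2 - 3*v - 4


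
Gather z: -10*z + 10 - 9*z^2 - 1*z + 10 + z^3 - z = z^3 - 9*z^2 - 12*z + 20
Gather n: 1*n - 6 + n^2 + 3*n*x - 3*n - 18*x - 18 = n^2 + n*(3*x - 2) - 18*x - 24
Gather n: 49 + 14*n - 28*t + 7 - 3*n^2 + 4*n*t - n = -3*n^2 + n*(4*t + 13) - 28*t + 56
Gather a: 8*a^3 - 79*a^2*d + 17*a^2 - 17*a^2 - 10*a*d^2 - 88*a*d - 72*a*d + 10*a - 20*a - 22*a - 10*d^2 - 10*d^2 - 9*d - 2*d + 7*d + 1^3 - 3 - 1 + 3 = 8*a^3 - 79*a^2*d + a*(-10*d^2 - 160*d - 32) - 20*d^2 - 4*d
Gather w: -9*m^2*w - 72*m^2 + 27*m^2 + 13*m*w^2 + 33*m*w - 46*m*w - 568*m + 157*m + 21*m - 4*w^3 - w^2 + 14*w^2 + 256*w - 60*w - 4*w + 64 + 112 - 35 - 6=-45*m^2 - 390*m - 4*w^3 + w^2*(13*m + 13) + w*(-9*m^2 - 13*m + 192) + 135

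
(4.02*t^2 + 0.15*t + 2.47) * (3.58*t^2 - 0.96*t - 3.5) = 14.3916*t^4 - 3.3222*t^3 - 5.3714*t^2 - 2.8962*t - 8.645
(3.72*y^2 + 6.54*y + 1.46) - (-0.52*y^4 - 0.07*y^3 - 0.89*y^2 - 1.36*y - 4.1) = 0.52*y^4 + 0.07*y^3 + 4.61*y^2 + 7.9*y + 5.56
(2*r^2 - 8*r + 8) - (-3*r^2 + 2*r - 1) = 5*r^2 - 10*r + 9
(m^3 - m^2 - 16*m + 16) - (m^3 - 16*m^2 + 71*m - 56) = 15*m^2 - 87*m + 72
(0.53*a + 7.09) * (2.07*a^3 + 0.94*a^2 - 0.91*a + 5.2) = 1.0971*a^4 + 15.1745*a^3 + 6.1823*a^2 - 3.6959*a + 36.868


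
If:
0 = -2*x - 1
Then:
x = -1/2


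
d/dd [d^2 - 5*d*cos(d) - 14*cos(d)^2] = 5*d*sin(d) + 2*d + 14*sin(2*d) - 5*cos(d)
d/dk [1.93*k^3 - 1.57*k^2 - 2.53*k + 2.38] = 5.79*k^2 - 3.14*k - 2.53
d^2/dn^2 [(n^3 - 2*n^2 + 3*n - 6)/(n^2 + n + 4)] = 4*(n^3 + 9*n^2 - 3*n - 13)/(n^6 + 3*n^5 + 15*n^4 + 25*n^3 + 60*n^2 + 48*n + 64)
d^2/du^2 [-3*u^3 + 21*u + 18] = -18*u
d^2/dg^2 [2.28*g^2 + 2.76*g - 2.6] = 4.56000000000000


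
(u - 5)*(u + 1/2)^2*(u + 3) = u^4 - u^3 - 67*u^2/4 - 31*u/2 - 15/4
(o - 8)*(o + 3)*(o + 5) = o^3 - 49*o - 120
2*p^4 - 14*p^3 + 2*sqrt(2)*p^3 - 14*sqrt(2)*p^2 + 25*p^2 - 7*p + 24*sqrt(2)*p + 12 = (p - 4)*(p - 3)*(sqrt(2)*p + 1)^2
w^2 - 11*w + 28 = (w - 7)*(w - 4)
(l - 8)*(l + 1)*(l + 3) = l^3 - 4*l^2 - 29*l - 24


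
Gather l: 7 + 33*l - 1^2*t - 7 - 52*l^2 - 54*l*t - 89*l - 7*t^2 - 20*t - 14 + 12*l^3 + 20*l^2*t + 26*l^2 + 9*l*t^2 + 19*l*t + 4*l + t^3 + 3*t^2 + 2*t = 12*l^3 + l^2*(20*t - 26) + l*(9*t^2 - 35*t - 52) + t^3 - 4*t^2 - 19*t - 14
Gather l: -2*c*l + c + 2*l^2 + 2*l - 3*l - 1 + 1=c + 2*l^2 + l*(-2*c - 1)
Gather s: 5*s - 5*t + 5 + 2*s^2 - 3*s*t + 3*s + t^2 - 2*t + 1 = 2*s^2 + s*(8 - 3*t) + t^2 - 7*t + 6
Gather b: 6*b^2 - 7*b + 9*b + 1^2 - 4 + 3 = 6*b^2 + 2*b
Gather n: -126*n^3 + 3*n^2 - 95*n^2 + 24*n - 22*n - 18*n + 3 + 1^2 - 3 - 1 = -126*n^3 - 92*n^2 - 16*n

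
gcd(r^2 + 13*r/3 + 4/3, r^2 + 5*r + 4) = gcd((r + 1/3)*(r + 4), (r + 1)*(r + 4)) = r + 4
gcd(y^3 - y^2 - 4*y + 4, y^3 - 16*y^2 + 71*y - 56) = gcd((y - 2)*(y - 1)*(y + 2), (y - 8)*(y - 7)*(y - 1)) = y - 1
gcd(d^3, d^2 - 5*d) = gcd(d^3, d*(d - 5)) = d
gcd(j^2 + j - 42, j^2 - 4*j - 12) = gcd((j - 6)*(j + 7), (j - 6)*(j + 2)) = j - 6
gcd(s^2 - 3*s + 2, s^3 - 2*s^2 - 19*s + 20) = s - 1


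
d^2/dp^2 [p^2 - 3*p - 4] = 2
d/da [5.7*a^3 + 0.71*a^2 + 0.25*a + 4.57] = 17.1*a^2 + 1.42*a + 0.25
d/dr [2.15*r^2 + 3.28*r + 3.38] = 4.3*r + 3.28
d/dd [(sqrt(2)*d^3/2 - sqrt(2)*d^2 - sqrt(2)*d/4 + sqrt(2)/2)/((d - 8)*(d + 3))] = sqrt(2)*(2*d^4 - 20*d^3 - 123*d^2 + 188*d + 34)/(4*(d^4 - 10*d^3 - 23*d^2 + 240*d + 576))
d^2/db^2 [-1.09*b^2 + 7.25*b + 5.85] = -2.18000000000000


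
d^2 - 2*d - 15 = (d - 5)*(d + 3)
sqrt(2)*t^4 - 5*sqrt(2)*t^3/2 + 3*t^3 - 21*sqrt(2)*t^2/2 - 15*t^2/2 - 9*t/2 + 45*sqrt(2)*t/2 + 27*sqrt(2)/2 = (t - 3)*(t - 3*sqrt(2)/2)*(t + 3*sqrt(2))*(sqrt(2)*t + sqrt(2)/2)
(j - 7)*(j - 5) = j^2 - 12*j + 35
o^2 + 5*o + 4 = (o + 1)*(o + 4)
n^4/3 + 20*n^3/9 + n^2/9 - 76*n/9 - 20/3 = (n/3 + 1/3)*(n - 2)*(n + 5/3)*(n + 6)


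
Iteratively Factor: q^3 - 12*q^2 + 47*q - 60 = (q - 4)*(q^2 - 8*q + 15) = (q - 5)*(q - 4)*(q - 3)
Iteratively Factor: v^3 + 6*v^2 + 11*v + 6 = (v + 1)*(v^2 + 5*v + 6) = (v + 1)*(v + 2)*(v + 3)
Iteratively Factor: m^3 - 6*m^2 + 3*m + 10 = (m + 1)*(m^2 - 7*m + 10) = (m - 5)*(m + 1)*(m - 2)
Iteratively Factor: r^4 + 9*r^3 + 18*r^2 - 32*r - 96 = (r + 4)*(r^3 + 5*r^2 - 2*r - 24) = (r - 2)*(r + 4)*(r^2 + 7*r + 12) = (r - 2)*(r + 3)*(r + 4)*(r + 4)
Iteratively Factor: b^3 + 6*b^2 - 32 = (b + 4)*(b^2 + 2*b - 8) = (b - 2)*(b + 4)*(b + 4)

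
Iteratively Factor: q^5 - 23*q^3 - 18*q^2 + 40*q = (q + 2)*(q^4 - 2*q^3 - 19*q^2 + 20*q) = q*(q + 2)*(q^3 - 2*q^2 - 19*q + 20) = q*(q + 2)*(q + 4)*(q^2 - 6*q + 5) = q*(q - 1)*(q + 2)*(q + 4)*(q - 5)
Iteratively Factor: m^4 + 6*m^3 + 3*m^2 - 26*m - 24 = (m - 2)*(m^3 + 8*m^2 + 19*m + 12) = (m - 2)*(m + 1)*(m^2 + 7*m + 12) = (m - 2)*(m + 1)*(m + 4)*(m + 3)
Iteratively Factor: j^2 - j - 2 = (j + 1)*(j - 2)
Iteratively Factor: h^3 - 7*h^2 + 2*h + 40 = (h + 2)*(h^2 - 9*h + 20) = (h - 5)*(h + 2)*(h - 4)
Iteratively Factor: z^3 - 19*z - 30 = (z - 5)*(z^2 + 5*z + 6) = (z - 5)*(z + 3)*(z + 2)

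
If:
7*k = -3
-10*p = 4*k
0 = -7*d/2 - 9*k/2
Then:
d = 27/49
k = -3/7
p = 6/35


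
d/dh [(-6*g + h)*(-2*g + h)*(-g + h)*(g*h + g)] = g*(-12*g^3 + 40*g^2*h + 20*g^2 - 27*g*h^2 - 18*g*h + 4*h^3 + 3*h^2)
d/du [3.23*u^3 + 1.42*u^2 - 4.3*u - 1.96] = 9.69*u^2 + 2.84*u - 4.3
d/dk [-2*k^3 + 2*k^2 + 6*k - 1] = -6*k^2 + 4*k + 6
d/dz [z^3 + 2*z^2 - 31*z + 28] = 3*z^2 + 4*z - 31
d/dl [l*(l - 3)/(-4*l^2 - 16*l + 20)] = (-7*l^2 + 10*l - 15)/(4*(l^4 + 8*l^3 + 6*l^2 - 40*l + 25))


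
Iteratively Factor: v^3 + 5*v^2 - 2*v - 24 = (v + 3)*(v^2 + 2*v - 8) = (v - 2)*(v + 3)*(v + 4)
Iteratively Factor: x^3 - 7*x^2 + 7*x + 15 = (x - 3)*(x^2 - 4*x - 5) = (x - 3)*(x + 1)*(x - 5)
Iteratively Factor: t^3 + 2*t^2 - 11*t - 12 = (t + 4)*(t^2 - 2*t - 3) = (t - 3)*(t + 4)*(t + 1)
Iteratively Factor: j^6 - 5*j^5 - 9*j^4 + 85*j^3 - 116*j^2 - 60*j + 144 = (j - 3)*(j^5 - 2*j^4 - 15*j^3 + 40*j^2 + 4*j - 48) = (j - 3)*(j + 1)*(j^4 - 3*j^3 - 12*j^2 + 52*j - 48) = (j - 3)*(j - 2)*(j + 1)*(j^3 - j^2 - 14*j + 24) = (j - 3)^2*(j - 2)*(j + 1)*(j^2 + 2*j - 8) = (j - 3)^2*(j - 2)^2*(j + 1)*(j + 4)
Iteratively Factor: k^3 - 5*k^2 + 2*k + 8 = (k + 1)*(k^2 - 6*k + 8) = (k - 4)*(k + 1)*(k - 2)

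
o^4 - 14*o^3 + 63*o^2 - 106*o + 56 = (o - 7)*(o - 4)*(o - 2)*(o - 1)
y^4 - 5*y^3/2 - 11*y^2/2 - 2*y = y*(y - 4)*(y + 1/2)*(y + 1)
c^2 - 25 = (c - 5)*(c + 5)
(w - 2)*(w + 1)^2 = w^3 - 3*w - 2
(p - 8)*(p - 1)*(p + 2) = p^3 - 7*p^2 - 10*p + 16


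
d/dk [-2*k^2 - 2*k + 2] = -4*k - 2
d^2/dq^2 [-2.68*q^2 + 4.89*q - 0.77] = -5.36000000000000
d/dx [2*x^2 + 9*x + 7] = 4*x + 9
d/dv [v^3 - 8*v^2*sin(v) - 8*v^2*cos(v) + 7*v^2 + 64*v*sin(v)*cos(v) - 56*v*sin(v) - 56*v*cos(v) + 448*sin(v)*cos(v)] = -8*sqrt(2)*v^2*cos(v + pi/4) + 3*v^2 + 40*v*sin(v) - 72*v*cos(v) + 64*v*cos(2*v) + 14*v + 32*sin(2*v) - 56*sqrt(2)*sin(v + pi/4) + 448*cos(2*v)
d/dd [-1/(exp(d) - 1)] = 1/(4*sinh(d/2)^2)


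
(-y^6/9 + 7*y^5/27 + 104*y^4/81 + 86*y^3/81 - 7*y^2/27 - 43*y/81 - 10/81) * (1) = -y^6/9 + 7*y^5/27 + 104*y^4/81 + 86*y^3/81 - 7*y^2/27 - 43*y/81 - 10/81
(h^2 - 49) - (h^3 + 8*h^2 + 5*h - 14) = -h^3 - 7*h^2 - 5*h - 35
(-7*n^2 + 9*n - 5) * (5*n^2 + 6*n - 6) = -35*n^4 + 3*n^3 + 71*n^2 - 84*n + 30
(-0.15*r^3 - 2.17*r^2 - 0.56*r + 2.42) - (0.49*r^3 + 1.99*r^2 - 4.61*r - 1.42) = -0.64*r^3 - 4.16*r^2 + 4.05*r + 3.84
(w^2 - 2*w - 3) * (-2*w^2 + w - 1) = -2*w^4 + 5*w^3 + 3*w^2 - w + 3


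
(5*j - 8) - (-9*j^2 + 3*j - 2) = 9*j^2 + 2*j - 6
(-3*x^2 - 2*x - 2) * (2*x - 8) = -6*x^3 + 20*x^2 + 12*x + 16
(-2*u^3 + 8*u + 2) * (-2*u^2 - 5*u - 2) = 4*u^5 + 10*u^4 - 12*u^3 - 44*u^2 - 26*u - 4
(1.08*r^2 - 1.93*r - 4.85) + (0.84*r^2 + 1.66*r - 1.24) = 1.92*r^2 - 0.27*r - 6.09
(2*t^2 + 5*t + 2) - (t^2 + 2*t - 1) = t^2 + 3*t + 3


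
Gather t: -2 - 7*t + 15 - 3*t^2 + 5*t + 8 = -3*t^2 - 2*t + 21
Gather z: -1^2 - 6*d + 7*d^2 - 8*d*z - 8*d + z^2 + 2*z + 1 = 7*d^2 - 14*d + z^2 + z*(2 - 8*d)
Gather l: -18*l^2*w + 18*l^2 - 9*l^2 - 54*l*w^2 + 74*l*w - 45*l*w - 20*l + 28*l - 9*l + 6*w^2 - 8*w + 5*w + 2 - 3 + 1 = l^2*(9 - 18*w) + l*(-54*w^2 + 29*w - 1) + 6*w^2 - 3*w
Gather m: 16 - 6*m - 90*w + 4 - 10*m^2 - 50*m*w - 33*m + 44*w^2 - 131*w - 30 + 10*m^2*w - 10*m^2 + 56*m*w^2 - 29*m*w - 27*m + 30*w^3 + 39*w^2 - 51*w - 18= m^2*(10*w - 20) + m*(56*w^2 - 79*w - 66) + 30*w^3 + 83*w^2 - 272*w - 28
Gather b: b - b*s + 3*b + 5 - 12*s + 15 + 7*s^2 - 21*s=b*(4 - s) + 7*s^2 - 33*s + 20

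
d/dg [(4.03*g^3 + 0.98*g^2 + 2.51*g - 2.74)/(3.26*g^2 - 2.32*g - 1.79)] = (13.1378*g^4 - 18.6992*g^3 - 32.0973*g^2 + 14.3564*g - 10.8497)/(10.6276*g^4 - 15.1264*g^3 - 6.2884*g^2 + 8.3056*g + 3.2041)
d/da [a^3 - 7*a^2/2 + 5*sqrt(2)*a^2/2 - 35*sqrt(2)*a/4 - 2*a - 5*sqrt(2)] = 3*a^2 - 7*a + 5*sqrt(2)*a - 35*sqrt(2)/4 - 2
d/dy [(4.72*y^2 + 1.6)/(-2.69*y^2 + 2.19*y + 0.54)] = (10.3368*y^2 + 13.7056*y - 3.504)/(7.2361*y^4 - 11.7822*y^3 + 1.8909*y^2 + 2.3652*y + 0.2916)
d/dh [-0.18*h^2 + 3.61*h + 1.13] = 3.61 - 0.36*h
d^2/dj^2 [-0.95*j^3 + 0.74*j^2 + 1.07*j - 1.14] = 1.48 - 5.7*j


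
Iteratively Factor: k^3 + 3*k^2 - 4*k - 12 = (k - 2)*(k^2 + 5*k + 6) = (k - 2)*(k + 2)*(k + 3)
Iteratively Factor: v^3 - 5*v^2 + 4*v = (v - 1)*(v^2 - 4*v) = (v - 4)*(v - 1)*(v)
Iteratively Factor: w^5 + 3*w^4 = (w)*(w^4 + 3*w^3) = w^2*(w^3 + 3*w^2) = w^3*(w^2 + 3*w) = w^3*(w + 3)*(w)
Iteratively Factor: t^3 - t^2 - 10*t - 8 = (t - 4)*(t^2 + 3*t + 2) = (t - 4)*(t + 1)*(t + 2)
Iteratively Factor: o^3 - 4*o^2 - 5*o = (o + 1)*(o^2 - 5*o) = (o - 5)*(o + 1)*(o)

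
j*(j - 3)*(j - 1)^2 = j^4 - 5*j^3 + 7*j^2 - 3*j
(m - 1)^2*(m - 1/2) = m^3 - 5*m^2/2 + 2*m - 1/2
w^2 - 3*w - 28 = (w - 7)*(w + 4)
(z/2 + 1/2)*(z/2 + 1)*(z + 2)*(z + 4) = z^4/4 + 9*z^3/4 + 7*z^2 + 9*z + 4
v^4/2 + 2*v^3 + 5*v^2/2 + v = v*(v/2 + 1)*(v + 1)^2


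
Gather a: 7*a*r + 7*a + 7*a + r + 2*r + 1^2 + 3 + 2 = a*(7*r + 14) + 3*r + 6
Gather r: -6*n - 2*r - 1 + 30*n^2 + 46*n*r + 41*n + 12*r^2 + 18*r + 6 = 30*n^2 + 35*n + 12*r^2 + r*(46*n + 16) + 5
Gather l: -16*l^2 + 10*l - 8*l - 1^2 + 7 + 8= -16*l^2 + 2*l + 14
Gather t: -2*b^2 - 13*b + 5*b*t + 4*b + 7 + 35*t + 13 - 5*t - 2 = -2*b^2 - 9*b + t*(5*b + 30) + 18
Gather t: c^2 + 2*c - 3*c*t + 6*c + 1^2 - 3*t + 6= c^2 + 8*c + t*(-3*c - 3) + 7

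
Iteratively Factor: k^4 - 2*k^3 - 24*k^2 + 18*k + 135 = (k - 5)*(k^3 + 3*k^2 - 9*k - 27) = (k - 5)*(k - 3)*(k^2 + 6*k + 9) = (k - 5)*(k - 3)*(k + 3)*(k + 3)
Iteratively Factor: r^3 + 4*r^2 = (r)*(r^2 + 4*r) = r*(r + 4)*(r)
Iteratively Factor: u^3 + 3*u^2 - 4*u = (u - 1)*(u^2 + 4*u) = u*(u - 1)*(u + 4)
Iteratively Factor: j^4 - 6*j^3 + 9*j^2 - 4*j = (j)*(j^3 - 6*j^2 + 9*j - 4) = j*(j - 1)*(j^2 - 5*j + 4) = j*(j - 1)^2*(j - 4)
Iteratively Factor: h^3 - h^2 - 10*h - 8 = (h + 2)*(h^2 - 3*h - 4) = (h - 4)*(h + 2)*(h + 1)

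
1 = 1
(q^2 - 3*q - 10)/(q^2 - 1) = (q^2 - 3*q - 10)/(q^2 - 1)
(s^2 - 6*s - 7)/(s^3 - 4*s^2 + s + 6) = (s - 7)/(s^2 - 5*s + 6)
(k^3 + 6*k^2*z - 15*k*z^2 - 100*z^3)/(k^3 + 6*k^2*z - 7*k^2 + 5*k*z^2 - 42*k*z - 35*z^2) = (k^2 + k*z - 20*z^2)/(k^2 + k*z - 7*k - 7*z)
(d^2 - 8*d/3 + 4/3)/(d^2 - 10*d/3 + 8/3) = (3*d - 2)/(3*d - 4)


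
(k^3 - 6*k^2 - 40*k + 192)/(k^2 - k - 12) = (k^2 - 2*k - 48)/(k + 3)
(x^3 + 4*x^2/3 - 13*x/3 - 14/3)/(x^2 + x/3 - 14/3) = x + 1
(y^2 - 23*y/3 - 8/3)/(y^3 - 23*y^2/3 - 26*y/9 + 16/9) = 3*(3*y + 1)/(9*y^2 + 3*y - 2)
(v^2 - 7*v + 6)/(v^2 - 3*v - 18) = (v - 1)/(v + 3)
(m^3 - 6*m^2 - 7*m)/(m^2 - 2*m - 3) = m*(m - 7)/(m - 3)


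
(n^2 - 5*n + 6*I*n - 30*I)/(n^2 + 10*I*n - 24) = (n - 5)/(n + 4*I)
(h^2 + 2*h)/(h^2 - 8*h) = (h + 2)/(h - 8)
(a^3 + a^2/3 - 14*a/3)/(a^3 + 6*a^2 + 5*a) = (3*a^2 + a - 14)/(3*(a^2 + 6*a + 5))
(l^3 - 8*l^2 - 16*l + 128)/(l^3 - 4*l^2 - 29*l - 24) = (l^2 - 16)/(l^2 + 4*l + 3)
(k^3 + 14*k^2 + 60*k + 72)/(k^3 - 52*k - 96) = (k + 6)/(k - 8)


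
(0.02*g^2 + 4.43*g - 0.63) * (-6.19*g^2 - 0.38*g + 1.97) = -0.1238*g^4 - 27.4293*g^3 + 2.2557*g^2 + 8.9665*g - 1.2411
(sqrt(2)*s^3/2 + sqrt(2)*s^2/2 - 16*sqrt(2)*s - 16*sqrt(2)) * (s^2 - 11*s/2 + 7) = sqrt(2)*s^5/2 - 9*sqrt(2)*s^4/4 - 61*sqrt(2)*s^3/4 + 151*sqrt(2)*s^2/2 - 24*sqrt(2)*s - 112*sqrt(2)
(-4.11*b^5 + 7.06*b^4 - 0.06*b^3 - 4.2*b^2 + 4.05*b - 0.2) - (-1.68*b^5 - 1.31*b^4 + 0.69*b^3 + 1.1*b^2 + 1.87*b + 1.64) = -2.43*b^5 + 8.37*b^4 - 0.75*b^3 - 5.3*b^2 + 2.18*b - 1.84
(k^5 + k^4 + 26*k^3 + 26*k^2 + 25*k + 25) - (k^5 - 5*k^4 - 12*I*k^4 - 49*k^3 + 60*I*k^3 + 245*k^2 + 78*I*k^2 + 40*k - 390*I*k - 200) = 6*k^4 + 12*I*k^4 + 75*k^3 - 60*I*k^3 - 219*k^2 - 78*I*k^2 - 15*k + 390*I*k + 225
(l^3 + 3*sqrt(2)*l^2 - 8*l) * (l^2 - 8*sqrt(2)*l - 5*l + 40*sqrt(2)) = l^5 - 5*sqrt(2)*l^4 - 5*l^4 - 56*l^3 + 25*sqrt(2)*l^3 + 64*sqrt(2)*l^2 + 280*l^2 - 320*sqrt(2)*l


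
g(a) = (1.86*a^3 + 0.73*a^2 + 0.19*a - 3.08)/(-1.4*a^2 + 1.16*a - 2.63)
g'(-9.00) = -1.33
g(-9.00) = 10.29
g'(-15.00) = -1.33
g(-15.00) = 18.26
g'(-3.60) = -1.23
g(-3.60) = 3.25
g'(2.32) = -2.16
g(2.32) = -3.28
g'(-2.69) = -1.12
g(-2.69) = 2.17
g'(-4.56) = -1.28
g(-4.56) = 4.46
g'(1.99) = -2.39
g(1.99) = -2.53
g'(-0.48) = 0.43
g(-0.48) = 0.91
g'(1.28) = -2.79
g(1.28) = -0.66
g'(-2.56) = -1.09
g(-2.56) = 2.03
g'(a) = (2.8*a - 1.16)*(1.86*a^3 + 0.73*a^2 + 0.19*a - 3.08)/(-1.4*a^2 + 1.16*a - 2.63)^2 + (5.58*a^2 + 1.46*a + 0.19)/(-1.4*a^2 + 1.16*a - 2.63)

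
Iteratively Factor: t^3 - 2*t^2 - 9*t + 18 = (t - 2)*(t^2 - 9) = (t - 2)*(t + 3)*(t - 3)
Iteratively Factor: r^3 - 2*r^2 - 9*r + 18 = (r - 2)*(r^2 - 9) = (r - 3)*(r - 2)*(r + 3)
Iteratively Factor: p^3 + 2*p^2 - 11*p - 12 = (p + 4)*(p^2 - 2*p - 3) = (p - 3)*(p + 4)*(p + 1)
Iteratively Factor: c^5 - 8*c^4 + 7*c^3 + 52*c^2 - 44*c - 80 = (c + 2)*(c^4 - 10*c^3 + 27*c^2 - 2*c - 40) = (c - 5)*(c + 2)*(c^3 - 5*c^2 + 2*c + 8) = (c - 5)*(c - 2)*(c + 2)*(c^2 - 3*c - 4) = (c - 5)*(c - 4)*(c - 2)*(c + 2)*(c + 1)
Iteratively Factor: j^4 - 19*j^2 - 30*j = (j + 3)*(j^3 - 3*j^2 - 10*j) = (j - 5)*(j + 3)*(j^2 + 2*j) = j*(j - 5)*(j + 3)*(j + 2)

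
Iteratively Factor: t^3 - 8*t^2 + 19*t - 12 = (t - 1)*(t^2 - 7*t + 12) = (t - 4)*(t - 1)*(t - 3)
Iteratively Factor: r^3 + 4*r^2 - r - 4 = (r + 4)*(r^2 - 1) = (r + 1)*(r + 4)*(r - 1)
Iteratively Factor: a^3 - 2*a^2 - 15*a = (a + 3)*(a^2 - 5*a) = a*(a + 3)*(a - 5)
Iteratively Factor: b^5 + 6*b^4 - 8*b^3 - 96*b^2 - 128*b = (b + 2)*(b^4 + 4*b^3 - 16*b^2 - 64*b) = (b + 2)*(b + 4)*(b^3 - 16*b) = (b + 2)*(b + 4)^2*(b^2 - 4*b) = (b - 4)*(b + 2)*(b + 4)^2*(b)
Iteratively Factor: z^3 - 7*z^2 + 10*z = (z - 2)*(z^2 - 5*z) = z*(z - 2)*(z - 5)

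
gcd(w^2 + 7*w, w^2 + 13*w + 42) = w + 7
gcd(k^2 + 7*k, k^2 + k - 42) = k + 7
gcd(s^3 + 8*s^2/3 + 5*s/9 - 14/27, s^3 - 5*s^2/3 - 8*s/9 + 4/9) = s^2 + s/3 - 2/9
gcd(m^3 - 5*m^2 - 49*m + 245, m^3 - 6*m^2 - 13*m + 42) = m - 7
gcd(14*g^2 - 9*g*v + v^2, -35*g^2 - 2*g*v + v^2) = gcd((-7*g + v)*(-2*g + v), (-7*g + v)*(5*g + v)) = -7*g + v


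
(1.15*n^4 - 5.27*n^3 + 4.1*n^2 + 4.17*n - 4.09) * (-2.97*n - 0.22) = -3.4155*n^5 + 15.3989*n^4 - 11.0176*n^3 - 13.2869*n^2 + 11.2299*n + 0.8998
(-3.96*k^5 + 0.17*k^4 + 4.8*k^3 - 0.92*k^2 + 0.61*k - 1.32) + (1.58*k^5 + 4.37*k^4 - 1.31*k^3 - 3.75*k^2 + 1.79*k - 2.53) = -2.38*k^5 + 4.54*k^4 + 3.49*k^3 - 4.67*k^2 + 2.4*k - 3.85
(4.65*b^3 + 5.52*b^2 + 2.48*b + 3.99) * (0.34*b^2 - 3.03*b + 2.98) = 1.581*b^5 - 12.2127*b^4 - 2.0254*b^3 + 10.2918*b^2 - 4.6993*b + 11.8902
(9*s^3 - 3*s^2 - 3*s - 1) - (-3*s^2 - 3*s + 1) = 9*s^3 - 2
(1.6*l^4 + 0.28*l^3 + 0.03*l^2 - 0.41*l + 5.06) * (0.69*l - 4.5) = 1.104*l^5 - 7.0068*l^4 - 1.2393*l^3 - 0.4179*l^2 + 5.3364*l - 22.77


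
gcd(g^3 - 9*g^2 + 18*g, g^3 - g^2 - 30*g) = g^2 - 6*g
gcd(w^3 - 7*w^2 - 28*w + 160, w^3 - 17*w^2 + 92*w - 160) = w^2 - 12*w + 32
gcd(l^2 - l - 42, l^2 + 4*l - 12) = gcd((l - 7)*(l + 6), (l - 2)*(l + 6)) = l + 6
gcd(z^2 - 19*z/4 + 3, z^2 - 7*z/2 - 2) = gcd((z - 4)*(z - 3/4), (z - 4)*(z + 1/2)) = z - 4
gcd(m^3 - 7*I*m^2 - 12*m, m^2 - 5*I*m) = m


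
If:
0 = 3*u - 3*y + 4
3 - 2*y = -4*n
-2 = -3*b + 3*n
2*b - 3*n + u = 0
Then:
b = -5/6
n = -3/2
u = -17/6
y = -3/2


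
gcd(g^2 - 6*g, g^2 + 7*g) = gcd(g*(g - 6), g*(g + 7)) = g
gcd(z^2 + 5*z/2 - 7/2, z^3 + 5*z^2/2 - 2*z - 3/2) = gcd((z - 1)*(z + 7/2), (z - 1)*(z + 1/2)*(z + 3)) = z - 1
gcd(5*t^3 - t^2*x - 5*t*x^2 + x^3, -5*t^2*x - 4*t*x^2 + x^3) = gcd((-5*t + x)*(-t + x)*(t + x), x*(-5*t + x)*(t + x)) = -5*t^2 - 4*t*x + x^2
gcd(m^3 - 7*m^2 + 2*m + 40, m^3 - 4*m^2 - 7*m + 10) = m^2 - 3*m - 10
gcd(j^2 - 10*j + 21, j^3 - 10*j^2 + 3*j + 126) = j - 7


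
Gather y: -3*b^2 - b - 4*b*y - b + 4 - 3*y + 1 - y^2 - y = -3*b^2 - 2*b - y^2 + y*(-4*b - 4) + 5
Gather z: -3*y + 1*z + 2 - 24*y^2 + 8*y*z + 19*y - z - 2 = -24*y^2 + 8*y*z + 16*y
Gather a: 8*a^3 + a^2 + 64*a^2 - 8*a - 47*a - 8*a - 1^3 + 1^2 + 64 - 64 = 8*a^3 + 65*a^2 - 63*a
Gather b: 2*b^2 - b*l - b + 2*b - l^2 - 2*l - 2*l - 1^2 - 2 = 2*b^2 + b*(1 - l) - l^2 - 4*l - 3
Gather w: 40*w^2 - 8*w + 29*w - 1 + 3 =40*w^2 + 21*w + 2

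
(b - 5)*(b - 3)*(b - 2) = b^3 - 10*b^2 + 31*b - 30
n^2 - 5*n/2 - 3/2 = (n - 3)*(n + 1/2)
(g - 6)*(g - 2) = g^2 - 8*g + 12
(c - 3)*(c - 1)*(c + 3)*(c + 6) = c^4 + 5*c^3 - 15*c^2 - 45*c + 54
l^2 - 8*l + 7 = (l - 7)*(l - 1)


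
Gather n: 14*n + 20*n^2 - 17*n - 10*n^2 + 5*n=10*n^2 + 2*n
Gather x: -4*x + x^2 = x^2 - 4*x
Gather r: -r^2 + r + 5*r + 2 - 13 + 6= -r^2 + 6*r - 5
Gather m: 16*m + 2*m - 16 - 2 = 18*m - 18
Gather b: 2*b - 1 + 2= 2*b + 1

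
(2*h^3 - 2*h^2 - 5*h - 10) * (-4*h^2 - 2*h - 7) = -8*h^5 + 4*h^4 + 10*h^3 + 64*h^2 + 55*h + 70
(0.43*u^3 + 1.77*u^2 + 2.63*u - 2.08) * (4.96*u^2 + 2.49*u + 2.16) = 2.1328*u^5 + 9.8499*u^4 + 18.3809*u^3 + 0.0550999999999995*u^2 + 0.5016*u - 4.4928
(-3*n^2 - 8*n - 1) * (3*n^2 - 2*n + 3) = -9*n^4 - 18*n^3 + 4*n^2 - 22*n - 3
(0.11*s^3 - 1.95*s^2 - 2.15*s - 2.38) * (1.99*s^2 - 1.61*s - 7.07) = 0.2189*s^5 - 4.0576*s^4 - 1.9167*s^3 + 12.5118*s^2 + 19.0323*s + 16.8266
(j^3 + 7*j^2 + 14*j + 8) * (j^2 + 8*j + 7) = j^5 + 15*j^4 + 77*j^3 + 169*j^2 + 162*j + 56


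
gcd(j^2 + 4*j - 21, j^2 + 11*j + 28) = j + 7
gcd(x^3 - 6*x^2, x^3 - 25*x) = x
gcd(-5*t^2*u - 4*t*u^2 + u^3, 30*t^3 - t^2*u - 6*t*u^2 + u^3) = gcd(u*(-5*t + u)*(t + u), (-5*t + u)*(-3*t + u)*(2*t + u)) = 5*t - u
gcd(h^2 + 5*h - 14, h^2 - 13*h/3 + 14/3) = h - 2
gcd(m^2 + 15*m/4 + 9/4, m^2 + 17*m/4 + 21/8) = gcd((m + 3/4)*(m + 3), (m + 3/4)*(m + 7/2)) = m + 3/4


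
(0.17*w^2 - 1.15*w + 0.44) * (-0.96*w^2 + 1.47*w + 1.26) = -0.1632*w^4 + 1.3539*w^3 - 1.8987*w^2 - 0.8022*w + 0.5544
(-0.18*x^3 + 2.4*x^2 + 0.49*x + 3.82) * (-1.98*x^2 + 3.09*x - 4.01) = 0.3564*x^5 - 5.3082*x^4 + 7.1676*x^3 - 15.6735*x^2 + 9.8389*x - 15.3182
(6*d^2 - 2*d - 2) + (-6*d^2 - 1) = -2*d - 3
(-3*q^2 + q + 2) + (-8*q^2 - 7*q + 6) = -11*q^2 - 6*q + 8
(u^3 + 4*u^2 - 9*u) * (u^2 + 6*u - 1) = u^5 + 10*u^4 + 14*u^3 - 58*u^2 + 9*u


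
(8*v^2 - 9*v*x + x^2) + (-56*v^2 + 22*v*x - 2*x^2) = -48*v^2 + 13*v*x - x^2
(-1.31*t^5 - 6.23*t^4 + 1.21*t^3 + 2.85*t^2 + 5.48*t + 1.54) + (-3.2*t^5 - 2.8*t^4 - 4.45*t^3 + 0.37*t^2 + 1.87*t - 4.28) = -4.51*t^5 - 9.03*t^4 - 3.24*t^3 + 3.22*t^2 + 7.35*t - 2.74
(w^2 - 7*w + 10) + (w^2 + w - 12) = 2*w^2 - 6*w - 2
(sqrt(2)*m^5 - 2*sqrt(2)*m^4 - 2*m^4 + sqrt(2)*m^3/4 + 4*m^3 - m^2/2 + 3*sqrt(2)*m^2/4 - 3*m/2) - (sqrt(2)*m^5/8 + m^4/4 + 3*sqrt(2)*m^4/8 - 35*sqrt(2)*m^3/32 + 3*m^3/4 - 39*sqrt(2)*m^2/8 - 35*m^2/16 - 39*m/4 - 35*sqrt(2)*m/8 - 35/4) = 7*sqrt(2)*m^5/8 - 19*sqrt(2)*m^4/8 - 9*m^4/4 + 43*sqrt(2)*m^3/32 + 13*m^3/4 + 27*m^2/16 + 45*sqrt(2)*m^2/8 + 35*sqrt(2)*m/8 + 33*m/4 + 35/4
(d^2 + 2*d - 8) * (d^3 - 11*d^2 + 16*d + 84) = d^5 - 9*d^4 - 14*d^3 + 204*d^2 + 40*d - 672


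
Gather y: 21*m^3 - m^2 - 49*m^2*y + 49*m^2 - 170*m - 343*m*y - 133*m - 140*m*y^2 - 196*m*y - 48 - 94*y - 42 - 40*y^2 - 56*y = 21*m^3 + 48*m^2 - 303*m + y^2*(-140*m - 40) + y*(-49*m^2 - 539*m - 150) - 90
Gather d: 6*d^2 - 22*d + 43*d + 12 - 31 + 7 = 6*d^2 + 21*d - 12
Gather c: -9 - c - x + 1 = -c - x - 8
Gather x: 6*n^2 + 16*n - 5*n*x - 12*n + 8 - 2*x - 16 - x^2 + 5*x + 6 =6*n^2 + 4*n - x^2 + x*(3 - 5*n) - 2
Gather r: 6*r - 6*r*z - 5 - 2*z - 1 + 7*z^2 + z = r*(6 - 6*z) + 7*z^2 - z - 6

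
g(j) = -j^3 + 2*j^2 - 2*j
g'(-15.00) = -737.00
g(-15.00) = 3855.00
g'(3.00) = -17.00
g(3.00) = -15.00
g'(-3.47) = -52.00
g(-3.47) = 72.80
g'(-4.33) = -75.57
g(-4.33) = 127.34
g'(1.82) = -4.66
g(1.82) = -3.04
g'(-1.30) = -12.27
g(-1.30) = 8.18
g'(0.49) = -0.76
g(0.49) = -0.62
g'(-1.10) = -10.03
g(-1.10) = 5.95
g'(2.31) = -8.77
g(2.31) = -6.27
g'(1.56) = -3.06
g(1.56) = -2.05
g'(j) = -3*j^2 + 4*j - 2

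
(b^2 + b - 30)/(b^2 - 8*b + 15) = (b + 6)/(b - 3)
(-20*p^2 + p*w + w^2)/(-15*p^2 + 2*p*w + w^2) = (4*p - w)/(3*p - w)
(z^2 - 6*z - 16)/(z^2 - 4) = (z - 8)/(z - 2)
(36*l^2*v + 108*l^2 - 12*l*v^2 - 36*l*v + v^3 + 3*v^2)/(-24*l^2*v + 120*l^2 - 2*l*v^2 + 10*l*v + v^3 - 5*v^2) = (-6*l*v - 18*l + v^2 + 3*v)/(4*l*v - 20*l + v^2 - 5*v)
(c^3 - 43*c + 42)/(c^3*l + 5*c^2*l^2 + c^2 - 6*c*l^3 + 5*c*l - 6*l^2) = (c^3 - 43*c + 42)/(c^3*l + 5*c^2*l^2 + c^2 - 6*c*l^3 + 5*c*l - 6*l^2)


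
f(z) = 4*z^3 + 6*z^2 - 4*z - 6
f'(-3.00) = 68.00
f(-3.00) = -48.00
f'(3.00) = 140.00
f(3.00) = 144.00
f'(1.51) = 41.48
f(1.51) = 15.41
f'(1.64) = 47.96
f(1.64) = 21.22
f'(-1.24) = -0.43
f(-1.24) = 0.56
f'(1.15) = 25.67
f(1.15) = 3.42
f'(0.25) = -0.25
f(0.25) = -6.56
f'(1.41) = 36.78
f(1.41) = 11.50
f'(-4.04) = 143.38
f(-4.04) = -155.67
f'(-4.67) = 201.67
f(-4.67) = -263.86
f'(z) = 12*z^2 + 12*z - 4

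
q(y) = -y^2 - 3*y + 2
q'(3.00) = -9.00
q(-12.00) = -106.00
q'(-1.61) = 0.22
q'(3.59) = -10.18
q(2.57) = -12.31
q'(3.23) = -9.46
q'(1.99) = -6.98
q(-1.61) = 4.24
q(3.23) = -18.12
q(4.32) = -29.62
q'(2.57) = -8.14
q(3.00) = -16.00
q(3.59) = -21.66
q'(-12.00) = 21.00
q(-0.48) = 3.21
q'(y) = -2*y - 3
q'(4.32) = -11.64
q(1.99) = -7.93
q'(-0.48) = -2.04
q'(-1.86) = 0.72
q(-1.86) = 4.12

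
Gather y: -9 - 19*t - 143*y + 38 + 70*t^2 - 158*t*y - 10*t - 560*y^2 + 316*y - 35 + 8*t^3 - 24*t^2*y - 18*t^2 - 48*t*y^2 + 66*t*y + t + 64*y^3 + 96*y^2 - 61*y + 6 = 8*t^3 + 52*t^2 - 28*t + 64*y^3 + y^2*(-48*t - 464) + y*(-24*t^2 - 92*t + 112)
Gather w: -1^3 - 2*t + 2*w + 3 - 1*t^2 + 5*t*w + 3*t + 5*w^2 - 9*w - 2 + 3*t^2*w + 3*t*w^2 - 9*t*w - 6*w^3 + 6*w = -t^2 + t - 6*w^3 + w^2*(3*t + 5) + w*(3*t^2 - 4*t - 1)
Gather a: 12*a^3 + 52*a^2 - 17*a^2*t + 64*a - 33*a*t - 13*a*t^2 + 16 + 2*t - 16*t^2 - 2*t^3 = 12*a^3 + a^2*(52 - 17*t) + a*(-13*t^2 - 33*t + 64) - 2*t^3 - 16*t^2 + 2*t + 16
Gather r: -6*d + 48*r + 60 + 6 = -6*d + 48*r + 66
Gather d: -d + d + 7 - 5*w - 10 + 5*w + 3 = 0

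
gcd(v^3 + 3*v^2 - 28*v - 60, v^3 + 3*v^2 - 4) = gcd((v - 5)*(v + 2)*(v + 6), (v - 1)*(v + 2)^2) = v + 2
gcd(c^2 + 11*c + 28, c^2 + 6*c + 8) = c + 4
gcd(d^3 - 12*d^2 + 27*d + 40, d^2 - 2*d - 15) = d - 5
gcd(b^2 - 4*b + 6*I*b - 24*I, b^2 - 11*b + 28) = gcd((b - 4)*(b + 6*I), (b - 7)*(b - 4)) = b - 4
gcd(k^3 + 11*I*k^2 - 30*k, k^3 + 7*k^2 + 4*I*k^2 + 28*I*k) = k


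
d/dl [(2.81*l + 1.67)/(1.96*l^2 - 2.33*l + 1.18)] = (-5.5076*l^2 - 6.5464*l + 7.2069)/(3.8416*l^4 - 9.1336*l^3 + 10.0545*l^2 - 5.4988*l + 1.3924)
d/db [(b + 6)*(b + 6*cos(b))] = b - (b + 6)*(6*sin(b) - 1) + 6*cos(b)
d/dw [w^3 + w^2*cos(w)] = w*(-w*sin(w) + 3*w + 2*cos(w))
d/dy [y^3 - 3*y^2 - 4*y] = 3*y^2 - 6*y - 4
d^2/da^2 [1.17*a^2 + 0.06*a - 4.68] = 2.34000000000000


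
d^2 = d^2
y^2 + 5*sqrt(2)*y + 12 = (y + 2*sqrt(2))*(y + 3*sqrt(2))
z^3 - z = z*(z - 1)*(z + 1)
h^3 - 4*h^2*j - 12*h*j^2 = h*(h - 6*j)*(h + 2*j)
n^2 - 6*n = n*(n - 6)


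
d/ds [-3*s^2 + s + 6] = 1 - 6*s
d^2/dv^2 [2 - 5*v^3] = -30*v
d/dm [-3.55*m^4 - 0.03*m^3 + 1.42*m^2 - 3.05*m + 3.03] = -14.2*m^3 - 0.09*m^2 + 2.84*m - 3.05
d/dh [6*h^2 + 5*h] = 12*h + 5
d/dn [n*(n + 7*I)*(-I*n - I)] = -3*I*n^2 + 2*n*(7 - I) + 7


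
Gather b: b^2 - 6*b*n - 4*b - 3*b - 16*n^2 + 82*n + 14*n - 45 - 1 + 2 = b^2 + b*(-6*n - 7) - 16*n^2 + 96*n - 44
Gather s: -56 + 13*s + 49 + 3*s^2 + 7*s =3*s^2 + 20*s - 7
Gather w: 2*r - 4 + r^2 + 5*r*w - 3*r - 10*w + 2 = r^2 - r + w*(5*r - 10) - 2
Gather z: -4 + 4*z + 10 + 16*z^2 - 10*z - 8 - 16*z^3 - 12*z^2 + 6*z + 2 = -16*z^3 + 4*z^2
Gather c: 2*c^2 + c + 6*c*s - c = 2*c^2 + 6*c*s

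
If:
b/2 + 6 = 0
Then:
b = -12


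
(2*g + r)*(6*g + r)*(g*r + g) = 12*g^3*r + 12*g^3 + 8*g^2*r^2 + 8*g^2*r + g*r^3 + g*r^2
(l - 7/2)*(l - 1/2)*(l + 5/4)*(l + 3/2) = l^4 - 5*l^3/4 - 59*l^2/8 - 43*l/16 + 105/32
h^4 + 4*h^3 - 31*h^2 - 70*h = h*(h - 5)*(h + 2)*(h + 7)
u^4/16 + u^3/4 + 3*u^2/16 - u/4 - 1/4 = (u/4 + 1/2)^2*(u - 1)*(u + 1)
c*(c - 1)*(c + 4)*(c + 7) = c^4 + 10*c^3 + 17*c^2 - 28*c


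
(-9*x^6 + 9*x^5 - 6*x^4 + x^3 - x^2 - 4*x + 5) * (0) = 0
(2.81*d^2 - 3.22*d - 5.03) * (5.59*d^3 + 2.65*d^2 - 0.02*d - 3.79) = 15.7079*d^5 - 10.5533*d^4 - 36.7069*d^3 - 23.915*d^2 + 12.3044*d + 19.0637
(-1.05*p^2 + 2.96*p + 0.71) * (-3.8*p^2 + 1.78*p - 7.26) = 3.99*p^4 - 13.117*p^3 + 10.1938*p^2 - 20.2258*p - 5.1546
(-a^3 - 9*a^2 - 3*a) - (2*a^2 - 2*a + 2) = -a^3 - 11*a^2 - a - 2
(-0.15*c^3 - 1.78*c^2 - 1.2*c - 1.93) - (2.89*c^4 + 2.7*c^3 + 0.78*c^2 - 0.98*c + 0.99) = -2.89*c^4 - 2.85*c^3 - 2.56*c^2 - 0.22*c - 2.92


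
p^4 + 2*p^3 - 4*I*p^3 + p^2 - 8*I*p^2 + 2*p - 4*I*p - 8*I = (p + 2)*(p - 4*I)*(p - I)*(p + I)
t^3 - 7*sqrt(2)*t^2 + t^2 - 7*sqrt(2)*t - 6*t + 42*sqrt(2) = (t - 2)*(t + 3)*(t - 7*sqrt(2))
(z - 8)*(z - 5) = z^2 - 13*z + 40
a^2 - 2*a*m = a*(a - 2*m)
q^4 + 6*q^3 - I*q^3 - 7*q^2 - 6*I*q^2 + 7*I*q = q*(q - 1)*(q + 7)*(q - I)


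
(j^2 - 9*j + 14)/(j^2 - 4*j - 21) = (j - 2)/(j + 3)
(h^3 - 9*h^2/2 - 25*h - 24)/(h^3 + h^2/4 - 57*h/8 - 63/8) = 4*(h^2 - 6*h - 16)/(4*h^2 - 5*h - 21)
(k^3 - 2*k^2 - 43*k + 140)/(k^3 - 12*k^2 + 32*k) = (k^2 + 2*k - 35)/(k*(k - 8))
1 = 1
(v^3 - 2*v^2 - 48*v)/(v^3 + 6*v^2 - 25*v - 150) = v*(v - 8)/(v^2 - 25)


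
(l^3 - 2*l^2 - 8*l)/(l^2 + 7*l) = (l^2 - 2*l - 8)/(l + 7)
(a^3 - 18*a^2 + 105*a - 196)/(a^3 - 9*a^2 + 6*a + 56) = (a - 7)/(a + 2)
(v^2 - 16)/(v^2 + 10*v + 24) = (v - 4)/(v + 6)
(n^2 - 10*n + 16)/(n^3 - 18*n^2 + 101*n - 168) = (n - 2)/(n^2 - 10*n + 21)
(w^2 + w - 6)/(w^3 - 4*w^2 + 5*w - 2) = (w + 3)/(w^2 - 2*w + 1)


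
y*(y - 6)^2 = y^3 - 12*y^2 + 36*y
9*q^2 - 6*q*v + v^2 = (-3*q + v)^2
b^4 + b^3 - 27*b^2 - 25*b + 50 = (b - 5)*(b - 1)*(b + 2)*(b + 5)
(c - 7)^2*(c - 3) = c^3 - 17*c^2 + 91*c - 147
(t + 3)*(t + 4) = t^2 + 7*t + 12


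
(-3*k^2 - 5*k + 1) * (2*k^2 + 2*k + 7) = -6*k^4 - 16*k^3 - 29*k^2 - 33*k + 7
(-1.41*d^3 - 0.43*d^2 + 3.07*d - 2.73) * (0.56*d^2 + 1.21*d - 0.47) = -0.7896*d^5 - 1.9469*d^4 + 1.8616*d^3 + 2.388*d^2 - 4.7462*d + 1.2831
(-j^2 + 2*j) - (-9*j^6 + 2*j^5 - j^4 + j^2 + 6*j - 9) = 9*j^6 - 2*j^5 + j^4 - 2*j^2 - 4*j + 9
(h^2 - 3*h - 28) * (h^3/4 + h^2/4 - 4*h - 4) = h^5/4 - h^4/2 - 47*h^3/4 + h^2 + 124*h + 112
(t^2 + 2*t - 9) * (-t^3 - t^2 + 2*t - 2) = -t^5 - 3*t^4 + 9*t^3 + 11*t^2 - 22*t + 18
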